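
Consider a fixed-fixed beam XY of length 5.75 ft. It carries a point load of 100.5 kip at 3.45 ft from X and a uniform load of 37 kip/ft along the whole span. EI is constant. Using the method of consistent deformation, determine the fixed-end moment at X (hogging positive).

M_X = 157.4 kip·ft

Release both end moments; the primary structure is a simply-supported span XY with redundants M_X and M_Y.
Simple-span end rotations at X and Y under the given loads:
  at X: point load 100.5 at a = 3.45: Pab(L + b)/(6LEI) = 186.1/EI
  at Y: point load 100.5 at a = 3.45: Pab(L + a)/(6LEI) = 212.7/EI
  at X: UDL 37: wL³/(24EI) = 293.1/EI
  at Y: UDL 37: wL³/(24EI) = 293.1/EI
  θ_X0 = 479.2/EI,  θ_Y0 = 505.7/EI
Flexibility coefficients: a unit moment at one end gives L/(3EI) there and L/(6EI) at the far end, so f₁₁ = f₂₂ = 1.917/EI and f₁₂ = f₂₁ = 0.9583/EI.
Compatibility — zero rotation at each built-in end:
  1.917 M_X + 0.9583 M_Y = 479.2
  0.9583 M_X + 1.917 M_Y = 505.7
Solving the pair gives M_X = 157.4 kip·ft and M_Y = 185.2 kip·ft (hogging).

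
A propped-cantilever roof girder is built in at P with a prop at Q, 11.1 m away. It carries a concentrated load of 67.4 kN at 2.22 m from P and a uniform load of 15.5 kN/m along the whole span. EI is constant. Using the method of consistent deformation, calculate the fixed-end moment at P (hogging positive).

M_P = 346.5 kN·m

Remove the prop at Q; the released (primary) structure is a cantilever built in at P.
Downward deflection at the released point Q due to the loads:
  point load 67.4 at a = 2.22: Pa²(3L − a)/(6EI) = 1721/EI
  UDL 15.5: wL⁴/(8EI) = 29413/EI
  δ_0 = 31133/EI
Tip deflection under a unit load at Q: L³/(3EI) = 455.9/EI.
Compatibility at Q: δ_0 − R_Q·δ_{QQ} = 0, so R_Q = 31133/455.9 = 68.29 kN.
Moment equilibrium about P: M_P = Σ(load moments about P) − R_Q·L = 1105 − 68.29×11.1 = 346.5 kN·m.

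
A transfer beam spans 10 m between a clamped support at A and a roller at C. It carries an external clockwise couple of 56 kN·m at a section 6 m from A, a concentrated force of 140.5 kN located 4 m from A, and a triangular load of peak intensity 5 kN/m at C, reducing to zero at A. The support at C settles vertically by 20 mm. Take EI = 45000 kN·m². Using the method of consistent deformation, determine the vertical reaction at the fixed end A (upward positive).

R_A = 118.2 kN

Release the roller at C. Primary structure: cantilever fixed at A.
Primary-structure tip deflection at C by superposition:
  clockwise couple 56 at a = 6: M₀a(2L − a)/(2EI) = 2352/EI
  point load 140.5 at a = 4: Pa²(3L − a)/(6EI) = 9741/EI
  triangular load, peak 5 at the free end: 11w₀L⁴/(120EI) = 4583/EI
  δ_0 = 16677/EI
Flexibility coefficient — unit upward force at C: δ_{CC} = L³/(3EI) = 333.3/EI.
With EI = 45000 kN·m²: δ_0 = 0.37059 m and δ_{CC} = 0.007407 m/kN.
Compatibility — the beam at C must follow the support down by 0.02 m: δ_0 − R_C·δ_{CC} = 0.02, so R_C = (0.37059 − 0.02)/0.007407 = 47.33 kN.
Vertical equilibrium: R_A = ΣP − R_C = 165.5 − 47.33 = 118.2 kN.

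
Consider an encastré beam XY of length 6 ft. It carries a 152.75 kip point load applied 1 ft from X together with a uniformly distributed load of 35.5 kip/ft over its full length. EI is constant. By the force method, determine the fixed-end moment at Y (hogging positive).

Release both end moments; the primary structure is a simply-supported span XY with redundants M_X and M_Y.
On the primary (simply-supported) span, the end slopes from the loading are:
  at X: point load 152.75 at a = 1: Pab(L + b)/(6LEI) = 233.4/EI
  at Y: point load 152.75 at a = 1: Pab(L + a)/(6LEI) = 148.5/EI
  at X: UDL 35.5: wL³/(24EI) = 319.5/EI
  at Y: UDL 35.5: wL³/(24EI) = 319.5/EI
  θ_X0 = 552.9/EI,  θ_Y0 = 468/EI
Flexibility coefficients: a unit moment at one end gives L/(3EI) there and L/(6EI) at the far end, so f₁₁ = f₂₂ = 2/EI and f₁₂ = f₂₁ = 1/EI.
Compatibility — zero rotation at each built-in end:
  2 M_X + 1 M_Y = 552.9
  1 M_X + 2 M_Y = 468
Solving the pair gives M_X = 212.6 kip·ft and M_Y = 127.7 kip·ft (hogging).

M_Y = 127.7 kip·ft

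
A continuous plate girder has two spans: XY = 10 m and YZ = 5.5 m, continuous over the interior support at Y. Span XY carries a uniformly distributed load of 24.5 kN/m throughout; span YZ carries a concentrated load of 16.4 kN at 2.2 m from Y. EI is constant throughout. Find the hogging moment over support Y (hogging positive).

M_Y = 203.7 kN·m

Release continuity at Y by inserting a hinge; the redundant is the internal moment M_Y. The primary structure is two simply-supported spans XY and YZ.
Discontinuity in slope at Y on the released structure — sum the simple-span end rotations:
  span XY: UDL 24.5: wL³/(24EI) = 1021/EI
  span YZ: point load 16.4 at a = 2.2: Pab(L + b)/(6LEI) = 31.75/EI
  relative rotation θ_0 = (1021 + 31.75)/EI = 1053/EI
A unit hogging moment at Y produces rotation L₁/(3EI) + L₂/(3EI) = 5.167/EI.
Compatibility: M_Y·(L₁+L₂)/(3EI) = θ_0, giving M_Y = 203.7 kN·m (hogging).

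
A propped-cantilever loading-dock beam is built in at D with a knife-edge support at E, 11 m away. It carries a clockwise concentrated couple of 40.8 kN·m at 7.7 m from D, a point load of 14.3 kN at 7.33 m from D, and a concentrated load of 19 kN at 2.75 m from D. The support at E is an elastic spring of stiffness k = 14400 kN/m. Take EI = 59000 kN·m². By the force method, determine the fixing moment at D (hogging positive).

M_D = 44.14 kN·m

Choose R_E as the redundant. The primary structure is the cantilever fixed at D.
Free-end deflection of the primary structure under the applied loading (downward +):
  clockwise couple 40.8 at a = 7.7: M₀a(2L − a)/(2EI) = 2246/EI
  point load 14.3 at a = 7.33: Pa²(3L − a)/(6EI) = 3287/EI
  point load 19 at a = 2.75: Pa²(3L − a)/(6EI) = 724.4/EI
  δ_0 = 6258/EI
Flexibility coefficient — unit upward force at E: δ_{EE} = L³/(3EI) = 443.7/EI.
With EI = 59000 kN·m²: δ_0 = 0.10606 m and δ_{EE} = 0.00752 m/kN.
Compatibility — the spring shortens by R_E/k under the reaction it provides: δ_0 − R_E·δ_{EE} = R_E/k. With 1/k = 0.000069 m/kN, R_E = δ_0 / (δ_{EE} + 1/k) = 0.10606 / (0.00752 + 0.000069) = 13.98 kN.
Moment equilibrium about D: M_D = Σ(load moments about D) − R_E·L = 197.9 − 13.98×11 = 44.14 kN·m.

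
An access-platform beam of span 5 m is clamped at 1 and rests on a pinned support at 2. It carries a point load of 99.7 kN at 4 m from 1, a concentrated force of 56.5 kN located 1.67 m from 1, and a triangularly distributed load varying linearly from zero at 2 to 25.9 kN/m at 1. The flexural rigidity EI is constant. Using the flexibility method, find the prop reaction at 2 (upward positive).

R_2 = 91.54 kN

Remove the prop at 2; the released (primary) structure is a cantilever built in at 1.
Primary-structure tip deflection at 2 by superposition:
  point load 99.7 at a = 4: Pa²(3L − a)/(6EI) = 2925/EI
  point load 56.5 at a = 1.67: Pa²(3L − a)/(6EI) = 350.1/EI
  triangular load, peak 25.9 at the fixed end: w₀L⁴/(30EI) = 539.6/EI
  δ_0 = 3814/EI
Flexibility coefficient — unit upward force at 2: δ_{22} = L³/(3EI) = 41.67/EI.
Compatibility at 2: δ_0 − R_2·δ_{22} = 0, so R_2 = 3814/41.67 = 91.54 kN.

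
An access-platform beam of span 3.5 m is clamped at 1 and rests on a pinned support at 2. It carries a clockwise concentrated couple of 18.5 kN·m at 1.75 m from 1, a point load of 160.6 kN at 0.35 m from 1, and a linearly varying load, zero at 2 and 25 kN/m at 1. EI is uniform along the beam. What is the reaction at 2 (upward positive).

Choose R_2 as the redundant. The primary structure is the cantilever fixed at 1.
Downward deflection at the released point 2 due to the loads:
  clockwise couple 18.5 at a = 1.75: M₀a(2L − a)/(2EI) = 84.98/EI
  point load 160.6 at a = 0.35: Pa²(3L − a)/(6EI) = 33.28/EI
  triangular load, peak 25 at the fixed end: w₀L⁴/(30EI) = 125.1/EI
  δ_0 = 243.3/EI
Flexibility coefficient — unit upward force at 2: δ_{22} = L³/(3EI) = 14.29/EI.
The prop prevents deflection at 2: R_2 = δ_0/δ_{22} = 243.3/14.29 = 17.03 kN.

R_2 = 17.03 kN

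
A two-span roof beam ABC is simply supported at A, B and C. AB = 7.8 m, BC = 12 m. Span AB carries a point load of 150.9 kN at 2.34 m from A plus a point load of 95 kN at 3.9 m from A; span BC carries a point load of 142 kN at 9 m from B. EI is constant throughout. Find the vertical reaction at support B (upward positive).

Insert a hinge at B; M_B is the redundant, and each span becomes simply supported.
End slopes at the hinge B, treating each span as simply supported:
  span AB: point load 150.9 at a = 2.34: Pab(L + a)/(6LEI) = 417.7/EI
  span AB: point load 95 at a = 3.9: Pab(L + a)/(6LEI) = 361.2/EI
  span BC: point load 142 at a = 9: Pab(L + b)/(6LEI) = 798.8/EI
  relative rotation θ_0 = (779 + 798.8)/EI = 1578/EI
A unit hogging moment at B produces rotation L₁/(3EI) + L₂/(3EI) = 6.6/EI.
Slope continuity at B: θ_0 = M_B·6.6/EI, so M_B = 1578/6.6 = 239 kN·m (hogging).
Span AB, ΣM about A with M_B applied at B: R_B^{AB}·7.8 = 723.6 + 239, so R_B^{AB} = 123.4 kN and R_A = 245.9 − 123.4 = 122.5 kN.
Span BC, ΣM about C: R_B^{BC}·12 = 426 + 239, so R_B^{BC} = 55.42 kN and R_C = 142 − 55.42 = 86.58 kN.
R_B = 123.4 + 55.42 = 178.8 kN.

R_B = 178.8 kN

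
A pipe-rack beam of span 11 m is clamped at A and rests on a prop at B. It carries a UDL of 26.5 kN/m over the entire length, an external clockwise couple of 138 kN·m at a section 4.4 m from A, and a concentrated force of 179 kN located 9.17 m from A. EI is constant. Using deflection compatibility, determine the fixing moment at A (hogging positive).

Take the reaction at B as the redundant and release it; the primary structure is a cantilever fixed at A.
Primary-structure tip deflection at B by superposition:
  UDL 26.5: wL⁴/(8EI) = 48498/EI
  clockwise couple 138 at a = 4.4: M₀a(2L − a)/(2EI) = 5343/EI
  point load 179 at a = 9.17: Pa²(3L − a)/(6EI) = 59781/EI
  δ_0 = 113623/EI
Flexibility coefficient — unit upward force at B: δ_{BB} = L³/(3EI) = 443.7/EI.
Compatibility at B: δ_0 − R_B·δ_{BB} = 0, so R_B = 113623/443.7 = 256.1 kN.
Moment equilibrium about A: M_A = Σ(load moments about A) − R_B·L = 3383 − 256.1×11 = 565.6 kN·m.

M_A = 565.6 kN·m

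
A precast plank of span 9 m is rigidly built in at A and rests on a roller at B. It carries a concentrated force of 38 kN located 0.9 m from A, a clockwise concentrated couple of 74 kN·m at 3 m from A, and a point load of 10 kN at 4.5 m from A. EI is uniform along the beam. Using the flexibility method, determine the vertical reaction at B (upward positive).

R_B = 10.53 kN

Remove the prop at B; the released (primary) structure is a cantilever built in at A.
Downward deflection at the released point B due to the loads:
  point load 38 at a = 0.9: Pa²(3L − a)/(6EI) = 133.9/EI
  clockwise couple 74 at a = 3: M₀a(2L − a)/(2EI) = 1665/EI
  point load 10 at a = 4.5: Pa²(3L − a)/(6EI) = 759.4/EI
  δ_0 = 2558/EI
Flexibility coefficient — unit upward force at B: δ_{BB} = L³/(3EI) = 243/EI.
Compatibility at B: δ_0 − R_B·δ_{BB} = 0, so R_B = 2558/243 = 10.53 kN.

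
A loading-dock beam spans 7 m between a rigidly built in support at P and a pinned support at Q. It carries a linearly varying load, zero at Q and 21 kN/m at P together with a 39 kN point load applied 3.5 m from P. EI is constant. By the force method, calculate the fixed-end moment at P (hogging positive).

Take the reaction at Q as the redundant and release it; the primary structure is a cantilever fixed at P.
Downward deflection at the released point Q due to the loads:
  triangular load, peak 21 at the fixed end: w₀L⁴/(30EI) = 1681/EI
  point load 39 at a = 3.5: Pa²(3L − a)/(6EI) = 1393/EI
  δ_0 = 3074/EI
Flexibility coefficient — unit upward force at Q: δ_{QQ} = L³/(3EI) = 114.3/EI.
Compatibility at Q: δ_0 − R_Q·δ_{QQ} = 0, so R_Q = 3074/114.3 = 26.89 kN.
Moment equilibrium about P: M_P = Σ(load moments about P) − R_Q·L = 308 − 26.89×7 = 119.8 kN·m.

M_P = 119.8 kN·m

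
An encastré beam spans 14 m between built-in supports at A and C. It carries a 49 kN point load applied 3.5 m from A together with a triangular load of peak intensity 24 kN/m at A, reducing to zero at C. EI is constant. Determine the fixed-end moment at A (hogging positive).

M_A = 331.7 kN·m

Release both end moments; the primary structure is a simply-supported span AC with redundants M_A and M_C.
End rotations of the released simple span under the applied load (×1/EI):
  at A: point load 49 at a = 3.5: Pab(L + b)/(6LEI) = 525.2/EI
  at C: point load 49 at a = 3.5: Pab(L + a)/(6LEI) = 375.2/EI
  at A: triangular load, peak 24: w₀L³/(45EI) = 1463/EI
  at C: triangular load, peak 24: 7w₀L³/(360EI) = 1281/EI
  θ_A0 = 1989/EI,  θ_C0 = 1656/EI
Flexibility coefficients: a unit moment at one end gives L/(3EI) there and L/(6EI) at the far end, so f₁₁ = f₂₂ = 4.667/EI and f₁₂ = f₂₁ = 2.333/EI.
Compatibility — zero rotation at each built-in end:
  4.667 M_A + 2.333 M_C = 1989
  2.333 M_A + 4.667 M_C = 1656
Solving the pair gives M_A = 331.7 kN·m and M_C = 189 kN·m (hogging).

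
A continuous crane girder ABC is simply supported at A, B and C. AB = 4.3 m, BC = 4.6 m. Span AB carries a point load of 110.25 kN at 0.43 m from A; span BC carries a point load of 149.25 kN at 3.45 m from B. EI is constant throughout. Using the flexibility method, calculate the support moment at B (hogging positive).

M_B = 52.92 kN·m

Insert a hinge at B; M_B is the redundant, and each span becomes simply supported.
Rotations at B on the released spans (each span's end-slope, ×1/EI):
  span AB: point load 110.25 at a = 0.43: Pab(L + a)/(6LEI) = 33.64/EI
  span BC: point load 149.25 at a = 3.45: Pab(L + b)/(6LEI) = 123.4/EI
  relative rotation θ_0 = (33.64 + 123.4)/EI = 157/EI
A unit hogging moment at B produces rotation L₁/(3EI) + L₂/(3EI) = 2.967/EI.
Compatibility: M_B·(L₁+L₂)/(3EI) = θ_0, giving M_B = 52.92 kN·m (hogging).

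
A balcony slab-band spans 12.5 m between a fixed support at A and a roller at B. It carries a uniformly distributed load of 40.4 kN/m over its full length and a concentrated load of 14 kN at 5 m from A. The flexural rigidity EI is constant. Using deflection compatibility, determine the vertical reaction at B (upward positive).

Remove the prop at B; the released (primary) structure is a cantilever built in at A.
Free-end deflection of the primary structure under the applied loading (downward +):
  UDL 40.4: wL⁴/(8EI) = 123291/EI
  point load 14 at a = 5: Pa²(3L − a)/(6EI) = 1896/EI
  δ_0 = 125187/EI
Tip deflection under a unit load at B: L³/(3EI) = 651/EI.
Compatibility at B: δ_0 − R_B·δ_{BB} = 0, so R_B = 125187/651 = 192.3 kN.

R_B = 192.3 kN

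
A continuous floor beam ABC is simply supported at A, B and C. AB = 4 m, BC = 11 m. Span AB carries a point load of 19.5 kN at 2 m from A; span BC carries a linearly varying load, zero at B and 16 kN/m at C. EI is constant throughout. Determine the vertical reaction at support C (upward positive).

R_C = 50.78 kN

Release continuity at B by inserting a hinge; the redundant is the internal moment M_B. The primary structure is two simply-supported spans AB and BC.
Rotations at B on the released spans (each span's end-slope, ×1/EI):
  span AB: point load 19.5 at a = 2: Pab(L + a)/(6LEI) = 19.5/EI
  span BC: triangular load, peak 16: 7w₀L³/(360EI) = 414.1/EI
  relative rotation θ_0 = (19.5 + 414.1)/EI = 433.6/EI
A unit hogging moment at B produces rotation L₁/(3EI) + L₂/(3EI) = 5/EI.
Compatibility: M_B·(L₁+L₂)/(3EI) = θ_0, giving M_B = 86.72 kN·m (hogging).
Span BC, ΣM about C: R_B^{BC}·11 = 322.7 + 86.72, so R_B^{BC} = 37.22 kN and R_C = 88 − 37.22 = 50.78 kN.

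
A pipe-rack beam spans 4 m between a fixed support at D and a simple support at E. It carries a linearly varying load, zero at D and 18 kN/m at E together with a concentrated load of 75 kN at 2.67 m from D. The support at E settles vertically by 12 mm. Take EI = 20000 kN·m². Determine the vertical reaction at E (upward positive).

R_E = 47.52 kN

Choose R_E as the redundant. The primary structure is the cantilever fixed at D.
Primary-structure tip deflection at E by superposition:
  triangular load, peak 18 at the free end: 11w₀L⁴/(120EI) = 422.4/EI
  point load 75 at a = 2.67: Pa²(3L − a)/(6EI) = 831.4/EI
  δ_0 = 1254/EI
Flexibility coefficient — unit upward force at E: δ_{EE} = L³/(3EI) = 21.33/EI.
With EI = 20000 kN·m²: δ_0 = 0.06269 m and δ_{EE} = 0.001067 m/kN.
Compatibility — the beam at E must follow the support down by 0.012 m: δ_0 − R_E·δ_{EE} = 0.012, so R_E = (0.06269 − 0.012)/0.001067 = 47.52 kN.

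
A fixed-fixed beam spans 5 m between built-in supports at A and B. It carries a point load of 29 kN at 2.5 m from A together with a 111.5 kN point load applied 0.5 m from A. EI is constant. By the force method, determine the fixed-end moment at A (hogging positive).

Take the two fixed-end moments M_A, M_B as redundants; the released structure is the simple span AB.
On the primary (simply-supported) span, the end slopes from the loading are:
  at A: point load 29 at a = 2.5: Pab(L + b)/(6LEI) = 45.31/EI
  at B: point load 29 at a = 2.5: Pab(L + a)/(6LEI) = 45.31/EI
  at A: point load 111.5 at a = 0.5: Pab(L + b)/(6LEI) = 79.44/EI
  at B: point load 111.5 at a = 0.5: Pab(L + a)/(6LEI) = 45.99/EI
  θ_A0 = 124.8/EI,  θ_B0 = 91.31/EI
Flexibility coefficients: a unit moment at one end gives L/(3EI) there and L/(6EI) at the far end, so f₁₁ = f₂₂ = 1.667/EI and f₁₂ = f₂₁ = 0.8333/EI.
Compatibility — zero rotation at each built-in end:
  1.667 M_A + 0.8333 M_B = 124.8
  0.8333 M_A + 1.667 M_B = 91.31
Solving the pair gives M_A = 63.28 kN·m and M_B = 23.14 kN·m (hogging).

M_A = 63.28 kN·m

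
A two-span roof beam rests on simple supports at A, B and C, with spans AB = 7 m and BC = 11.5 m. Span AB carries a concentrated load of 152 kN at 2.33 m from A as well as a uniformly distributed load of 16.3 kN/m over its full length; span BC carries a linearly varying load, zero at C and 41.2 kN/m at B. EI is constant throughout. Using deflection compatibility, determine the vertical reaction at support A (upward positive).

R_A = 112.3 kN

Take M_B as the redundant. Released structure: two simple spans AB and BC with a hinge at B.
End slopes at the hinge B, treating each span as simply supported:
  span AB: point load 152 at a = 2.33: Pab(L + a)/(6LEI) = 367.4/EI
  span AB: UDL 16.3: wL³/(24EI) = 233/EI
  span BC: triangular load, peak 41.2: w₀L³/(45EI) = 1392/EI
  relative rotation θ_0 = (600.4 + 1392)/EI = 1993/EI
A unit hogging moment at B produces rotation L₁/(3EI) + L₂/(3EI) = 6.167/EI.
Compatibility: M_B·(L₁+L₂)/(3EI) = θ_0, giving M_B = 323.2 kN·m (hogging).
Span AB, ΣM about A with M_B applied at B: R_B^{AB}·7 = 753.5 + 323.2, so R_B^{AB} = 153.8 kN and R_A = 266.1 − 153.8 = 112.3 kN.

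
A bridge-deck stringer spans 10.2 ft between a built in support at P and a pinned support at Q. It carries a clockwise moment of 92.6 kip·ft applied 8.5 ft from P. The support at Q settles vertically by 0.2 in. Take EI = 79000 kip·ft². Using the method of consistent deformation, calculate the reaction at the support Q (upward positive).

Take the reaction at Q as the redundant and release it; the primary structure is a cantilever fixed at P.
Free-end deflection of the primary structure under the applied loading (downward +):
  clockwise couple 92.6 at a = 8.5: M₀a(2L − a)/(2EI) = 4683/EI
Flexibility coefficient — unit upward force at Q: δ_{QQ} = L³/(3EI) = 353.7/EI.
With EI = 79000 kip·ft²: δ_0 = 0.059282 ft and δ_{QQ} = 0.004478 ft/kip.
Compatibility — the beam at Q must follow the support down by 0.01667 ft: δ_0 − R_Q·δ_{QQ} = 0.01667, so R_Q = (0.059282 − 0.01667)/0.004478 = 9.517 kip.

R_Q = 9.517 kip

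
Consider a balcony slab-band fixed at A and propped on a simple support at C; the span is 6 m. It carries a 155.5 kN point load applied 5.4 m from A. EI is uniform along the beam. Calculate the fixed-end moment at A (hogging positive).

Take the reaction at C as the redundant and release it; the primary structure is a cantilever fixed at A.
Downward deflection at the released point C due to the loads:
  point load 155.5 at a = 5.4: Pa²(3L − a)/(6EI) = 9522/EI
Flexibility coefficient — unit upward force at C: δ_{CC} = L³/(3EI) = 72/EI.
The prop prevents deflection at C: R_C = δ_0/δ_{CC} = 9522/72 = 132.3 kN.
Moment equilibrium about A: M_A = Σ(load moments about A) − R_C·L = 839.7 − 132.3×6 = 46.18 kN·m.

M_A = 46.18 kN·m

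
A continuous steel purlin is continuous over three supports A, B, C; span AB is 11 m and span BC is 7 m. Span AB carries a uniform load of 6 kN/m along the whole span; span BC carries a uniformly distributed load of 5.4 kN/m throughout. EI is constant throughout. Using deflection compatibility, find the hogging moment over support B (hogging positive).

Insert a hinge at B; M_B is the redundant, and each span becomes simply supported.
Discontinuity in slope at B on the released structure — sum the simple-span end rotations:
  span AB: UDL 6: wL³/(24EI) = 332.8/EI
  span BC: UDL 5.4: wL³/(24EI) = 77.17/EI
  relative rotation θ_0 = (332.8 + 77.17)/EI = 409.9/EI
A unit hogging moment at B produces rotation L₁/(3EI) + L₂/(3EI) = 6/EI.
Compatibility: M_B·(L₁+L₂)/(3EI) = θ_0, giving M_B = 68.32 kN·m (hogging).

M_B = 68.32 kN·m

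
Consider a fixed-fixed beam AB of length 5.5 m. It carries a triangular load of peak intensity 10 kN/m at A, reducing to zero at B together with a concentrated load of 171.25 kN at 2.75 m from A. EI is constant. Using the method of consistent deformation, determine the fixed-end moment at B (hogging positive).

Release both end moments; the primary structure is a simply-supported span AB with redundants M_A and M_B.
On the primary (simply-supported) span, the end slopes from the loading are:
  at A: triangular load, peak 10: w₀L³/(45EI) = 36.97/EI
  at B: triangular load, peak 10: 7w₀L³/(360EI) = 32.35/EI
  at A: point load 171.25 at a = 2.75: Pab(L + b)/(6LEI) = 323.8/EI
  at B: point load 171.25 at a = 2.75: Pab(L + a)/(6LEI) = 323.8/EI
  θ_A0 = 360.7/EI,  θ_B0 = 356.1/EI
Flexibility coefficients: a unit moment at one end gives L/(3EI) there and L/(6EI) at the far end, so f₁₁ = f₂₂ = 1.833/EI and f₁₂ = f₂₁ = 0.9167/EI.
Compatibility — zero rotation at each built-in end:
  1.833 M_A + 0.9167 M_B = 360.7
  0.9167 M_A + 1.833 M_B = 356.1
Solving the pair gives M_A = 132.9 kN·m and M_B = 127.8 kN·m (hogging).

M_B = 127.8 kN·m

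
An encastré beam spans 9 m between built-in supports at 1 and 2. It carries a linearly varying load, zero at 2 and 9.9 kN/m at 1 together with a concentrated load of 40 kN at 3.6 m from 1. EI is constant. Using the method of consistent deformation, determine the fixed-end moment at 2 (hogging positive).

M_2 = 61.29 kN·m

Release both end moments; the primary structure is a simply-supported span 12 with redundants M_1 and M_2.
On the primary (simply-supported) span, the end slopes from the loading are:
  at 1: triangular load, peak 9.9: w₀L³/(45EI) = 160.4/EI
  at 2: triangular load, peak 9.9: 7w₀L³/(360EI) = 140.3/EI
  at 1: point load 40 at a = 3.6: Pab(L + b)/(6LEI) = 207.4/EI
  at 2: point load 40 at a = 3.6: Pab(L + a)/(6LEI) = 181.4/EI
  θ_10 = 367.7/EI,  θ_20 = 321.8/EI
Flexibility coefficients: a unit moment at one end gives L/(3EI) there and L/(6EI) at the far end, so f₁₁ = f₂₂ = 3/EI and f₁₂ = f₂₁ = 1.5/EI.
Compatibility — zero rotation at each built-in end:
  3 M_1 + 1.5 M_2 = 367.7
  1.5 M_1 + 3 M_2 = 321.8
Solving the pair gives M_1 = 91.94 kN·m and M_2 = 61.29 kN·m (hogging).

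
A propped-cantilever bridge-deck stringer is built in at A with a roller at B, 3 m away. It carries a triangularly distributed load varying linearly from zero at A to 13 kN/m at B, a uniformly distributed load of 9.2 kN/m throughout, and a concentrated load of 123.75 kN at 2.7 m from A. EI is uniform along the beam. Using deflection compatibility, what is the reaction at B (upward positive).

R_B = 126.3 kN

Release the roller at B. Primary structure: cantilever fixed at A.
Primary-structure tip deflection at B by superposition:
  triangular load, peak 13 at the free end: 11w₀L⁴/(120EI) = 96.53/EI
  UDL 9.2: wL⁴/(8EI) = 93.15/EI
  point load 123.75 at a = 2.7: Pa²(3L − a)/(6EI) = 947.2/EI
  δ_0 = 1137/EI
Tip deflection under a unit load at B: L³/(3EI) = 9/EI.
The prop prevents deflection at B: R_B = δ_0/δ_{BB} = 1137/9 = 126.3 kN.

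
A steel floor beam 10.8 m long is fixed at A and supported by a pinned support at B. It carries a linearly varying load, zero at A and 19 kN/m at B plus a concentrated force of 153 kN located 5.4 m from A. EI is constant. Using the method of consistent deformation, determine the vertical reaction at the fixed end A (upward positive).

Choose R_B as the redundant. The primary structure is the cantilever fixed at A.
Free-end deflection of the primary structure under the applied loading (downward +):
  triangular load, peak 19 at the free end: 11w₀L⁴/(120EI) = 23695/EI
  point load 153 at a = 5.4: Pa²(3L − a)/(6EI) = 20077/EI
  δ_0 = 43772/EI
Flexibility coefficient — unit upward force at B: δ_{BB} = L³/(3EI) = 419.9/EI.
The prop prevents deflection at B: R_B = δ_0/δ_{BB} = 43772/419.9 = 104.2 kN.
Vertical equilibrium: R_A = ΣP − R_B = 255.6 − 104.2 = 151.4 kN.

R_A = 151.4 kN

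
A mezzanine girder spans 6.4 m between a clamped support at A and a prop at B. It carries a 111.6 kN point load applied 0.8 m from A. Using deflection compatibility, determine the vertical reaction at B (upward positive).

R_B = 2.507 kN

Release the roller at B. Primary structure: cantilever fixed at A.
Free-end deflection of the primary structure under the applied loading (downward +):
  point load 111.6 at a = 0.8: Pa²(3L − a)/(6EI) = 219/EI
Tip deflection under a unit load at B: L³/(3EI) = 87.38/EI.
Compatibility at B: δ_0 − R_B·δ_{BB} = 0, so R_B = 219/87.38 = 2.507 kN.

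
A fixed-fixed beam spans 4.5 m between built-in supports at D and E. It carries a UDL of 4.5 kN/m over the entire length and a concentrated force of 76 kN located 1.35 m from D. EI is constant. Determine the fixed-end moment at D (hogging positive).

Take the two fixed-end moments M_D, M_E as redundants; the released structure is the simple span DE.
On the primary (simply-supported) span, the end slopes from the loading are:
  at D: UDL 4.5: wL³/(24EI) = 17.09/EI
  at E: UDL 4.5: wL³/(24EI) = 17.09/EI
  at D: point load 76 at a = 1.35: Pab(L + b)/(6LEI) = 91.57/EI
  at E: point load 76 at a = 1.35: Pab(L + a)/(6LEI) = 70.02/EI
  θ_D0 = 108.7/EI,  θ_E0 = 87.11/EI
Flexibility coefficients: a unit moment at one end gives L/(3EI) there and L/(6EI) at the far end, so f₁₁ = f₂₂ = 1.5/EI and f₁₂ = f₂₁ = 0.75/EI.
Compatibility — zero rotation at each built-in end:
  1.5 M_D + 0.75 M_E = 108.7
  0.75 M_D + 1.5 M_E = 87.11
Solving the pair gives M_D = 57.87 kN·m and M_E = 29.14 kN·m (hogging).

M_D = 57.87 kN·m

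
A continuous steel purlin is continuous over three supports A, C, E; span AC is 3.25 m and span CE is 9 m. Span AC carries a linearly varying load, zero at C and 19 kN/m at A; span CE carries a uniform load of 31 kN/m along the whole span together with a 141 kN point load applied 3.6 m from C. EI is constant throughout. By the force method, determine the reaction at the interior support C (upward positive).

R_C = 407.2 kN

Release continuity at C by inserting a hinge; the redundant is the internal moment M_C. The primary structure is two simply-supported spans AC and CE.
End slopes at the hinge C, treating each span as simply supported:
  span AC: triangular load, peak 19: 7w₀L³/(360EI) = 12.68/EI
  span CE: UDL 31: wL³/(24EI) = 941.6/EI
  span CE: point load 141 at a = 3.6: Pab(L + b)/(6LEI) = 730.9/EI
  relative rotation θ_0 = (12.68 + 1673)/EI = 1685/EI
A unit hogging moment at C produces rotation L₁/(3EI) + L₂/(3EI) = 4.083/EI.
Slope continuity at C: θ_0 = M_C·4.083/EI, so M_C = 1685/4.083 = 412.7 kN·m (hogging).
Span AC, ΣM about A with M_C applied at C: R_C^{AC}·3.25 = 33.45 + 412.7, so R_C^{AC} = 137.3 kN and R_A = 30.88 − 137.3 = -106.4 kN.
Span CE, ΣM about E: R_C^{CE}·9 = 2017 + 412.7, so R_C^{CE} = 270 kN and R_E = 420 − 270 = 150 kN.
R_C = 137.3 + 270 = 407.2 kN.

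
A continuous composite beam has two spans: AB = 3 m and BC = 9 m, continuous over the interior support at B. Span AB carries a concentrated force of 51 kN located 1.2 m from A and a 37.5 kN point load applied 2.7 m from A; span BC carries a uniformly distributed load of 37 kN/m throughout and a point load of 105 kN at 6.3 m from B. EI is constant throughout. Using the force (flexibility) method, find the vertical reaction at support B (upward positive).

R_B = 423.9 kN

Release continuity at B by inserting a hinge; the redundant is the internal moment M_B. The primary structure is two simply-supported spans AB and BC.
Rotations at B on the released spans (each span's end-slope, ×1/EI):
  span AB: point load 51 at a = 1.2: Pab(L + a)/(6LEI) = 25.7/EI
  span AB: point load 37.5 at a = 2.7: Pab(L + a)/(6LEI) = 9.619/EI
  span BC: UDL 37: wL³/(24EI) = 1124/EI
  span BC: point load 105 at a = 6.3: Pab(L + b)/(6LEI) = 387/EI
  relative rotation θ_0 = (35.32 + 1511)/EI = 1546/EI
A unit hogging moment at B produces rotation L₁/(3EI) + L₂/(3EI) = 4/EI.
Compatibility: M_B·(L₁+L₂)/(3EI) = θ_0, giving M_B = 386.5 kN·m (hogging).
Span AB, ΣM about A with M_B applied at B: R_B^{AB}·3 = 162.4 + 386.5, so R_B^{AB} = 183 kN and R_A = 88.5 − 183 = -94.5 kN.
Span BC, ΣM about C: R_B^{BC}·9 = 1782 + 386.5, so R_B^{BC} = 240.9 kN and R_C = 438 − 240.9 = 197.1 kN.
R_B = 183 + 240.9 = 423.9 kN.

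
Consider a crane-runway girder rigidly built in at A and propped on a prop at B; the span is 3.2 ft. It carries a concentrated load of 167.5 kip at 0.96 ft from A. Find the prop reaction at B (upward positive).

Remove the prop at B; the released (primary) structure is a cantilever built in at A.
Deflection at B on the released cantilever, summing each load's contribution:
  point load 167.5 at a = 0.96: Pa²(3L − a)/(6EI) = 222.3/EI
Tip deflection under a unit load at B: L³/(3EI) = 10.92/EI.
Compatibility at B: δ_0 − R_B·δ_{BB} = 0, so R_B = 222.3/10.92 = 20.35 kip.

R_B = 20.35 kip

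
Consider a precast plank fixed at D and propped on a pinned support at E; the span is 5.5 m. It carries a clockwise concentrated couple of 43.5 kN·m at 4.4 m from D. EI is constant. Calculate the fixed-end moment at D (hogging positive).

M_D = -19.14 kN·m

Remove the prop at E; the released (primary) structure is a cantilever built in at D.
Downward deflection at the released point E due to the loads:
  clockwise couple 43.5 at a = 4.4: M₀a(2L − a)/(2EI) = 631.6/EI
Tip deflection under a unit load at E: L³/(3EI) = 55.46/EI.
The prop prevents deflection at E: R_E = δ_0/δ_{EE} = 631.6/55.46 = 11.39 kN.
Moment equilibrium about D: M_D = Σ(load moments about D) − R_E·L = 43.5 − 11.39×5.5 = -19.14 kN·m.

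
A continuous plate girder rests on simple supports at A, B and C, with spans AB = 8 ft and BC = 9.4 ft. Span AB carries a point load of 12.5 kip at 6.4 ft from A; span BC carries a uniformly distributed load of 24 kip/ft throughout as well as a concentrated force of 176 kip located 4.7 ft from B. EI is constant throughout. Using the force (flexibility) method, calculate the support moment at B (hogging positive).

M_B = 317.4 kip·ft

Insert a hinge at B; M_B is the redundant, and each span becomes simply supported.
Discontinuity in slope at B on the released structure — sum the simple-span end rotations:
  span AB: point load 12.5 at a = 6.4: Pab(L + a)/(6LEI) = 38.4/EI
  span BC: UDL 24: wL³/(24EI) = 830.6/EI
  span BC: point load 176 at a = 4.7: Pab(L + b)/(6LEI) = 972/EI
  relative rotation θ_0 = (38.4 + 1803)/EI = 1841/EI
A unit hogging moment at B produces rotation L₁/(3EI) + L₂/(3EI) = 5.8/EI.
Slope continuity at B: θ_0 = M_B·5.8/EI, so M_B = 1841/5.8 = 317.4 kip·ft (hogging).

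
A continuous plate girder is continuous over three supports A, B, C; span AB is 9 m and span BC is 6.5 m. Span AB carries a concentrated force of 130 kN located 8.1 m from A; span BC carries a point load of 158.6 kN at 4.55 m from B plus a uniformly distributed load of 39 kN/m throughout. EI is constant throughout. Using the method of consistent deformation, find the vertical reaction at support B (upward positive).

R_B = 345.2 kN

Release continuity at B by inserting a hinge; the redundant is the internal moment M_B. The primary structure is two simply-supported spans AB and BC.
Discontinuity in slope at B on the released structure — sum the simple-span end rotations:
  span AB: point load 130 at a = 8.1: Pab(L + a)/(6LEI) = 300.1/EI
  span BC: point load 158.6 at a = 4.55: Pab(L + b)/(6LEI) = 304.9/EI
  span BC: UDL 39: wL³/(24EI) = 446.3/EI
  relative rotation θ_0 = (300.1 + 751.2)/EI = 1051/EI
A unit hogging moment at B produces rotation L₁/(3EI) + L₂/(3EI) = 5.167/EI.
Slope continuity at B: θ_0 = M_B·5.167/EI, so M_B = 1051/5.167 = 203.5 kN·m (hogging).
Span AB, ΣM about A with M_B applied at B: R_B^{AB}·9 = 1053 + 203.5, so R_B^{AB} = 139.6 kN and R_A = 130 − 139.6 = -9.608 kN.
Span BC, ΣM about C: R_B^{BC}·6.5 = 1133 + 203.5, so R_B^{BC} = 205.6 kN and R_C = 412.1 − 205.6 = 206.5 kN.
R_B = 139.6 + 205.6 = 345.2 kN.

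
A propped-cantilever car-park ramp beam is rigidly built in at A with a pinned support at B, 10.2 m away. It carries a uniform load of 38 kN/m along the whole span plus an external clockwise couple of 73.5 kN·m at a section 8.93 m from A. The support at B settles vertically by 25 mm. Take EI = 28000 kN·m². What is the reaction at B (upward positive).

Choose R_B as the redundant. The primary structure is the cantilever fixed at A.
Free-end deflection of the primary structure under the applied loading (downward +):
  UDL 38: wL⁴/(8EI) = 51416/EI
  clockwise couple 73.5 at a = 8.93: M₀a(2L − a)/(2EI) = 3764/EI
  δ_0 = 55180/EI
Flexibility coefficient — unit upward force at B: δ_{BB} = L³/(3EI) = 353.7/EI.
With EI = 28000 kN·m²: δ_0 = 1.9707 m and δ_{BB} = 0.012633 m/kN.
Compatibility — the beam at B must follow the support down by 0.025 m: δ_0 − R_B·δ_{BB} = 0.025, so R_B = (1.9707 − 0.025)/0.012633 = 154 kN.

R_B = 154 kN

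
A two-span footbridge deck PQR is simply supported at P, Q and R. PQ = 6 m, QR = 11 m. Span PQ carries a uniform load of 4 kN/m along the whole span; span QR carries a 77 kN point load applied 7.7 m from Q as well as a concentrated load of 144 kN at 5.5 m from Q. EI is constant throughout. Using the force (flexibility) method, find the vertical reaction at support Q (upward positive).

Take M_Q as the redundant. Released structure: two simple spans PQ and QR with a hinge at Q.
End slopes at the hinge Q, treating each span as simply supported:
  span PQ: UDL 4: wL³/(24EI) = 36/EI
  span QR: point load 77 at a = 7.7: Pab(L + b)/(6LEI) = 423.9/EI
  span QR: point load 144 at a = 5.5: Pab(L + b)/(6LEI) = 1089/EI
  relative rotation θ_0 = (36 + 1513)/EI = 1549/EI
A unit hogging moment at Q produces rotation L₁/(3EI) + L₂/(3EI) = 5.667/EI.
Slope continuity at Q: θ_0 = M_Q·5.667/EI, so M_Q = 1549/5.667 = 273.3 kN·m (hogging).
Span PQ, ΣM about P with M_Q applied at Q: R_Q^{PQ}·6 = 72 + 273.3, so R_Q^{PQ} = 57.56 kN and R_P = 24 − 57.56 = -33.56 kN.
Span QR, ΣM about R: R_Q^{QR}·11 = 1046 + 273.3, so R_Q^{QR} = 119.9 kN and R_R = 221 − 119.9 = 101.1 kN.
R_Q = 57.56 + 119.9 = 177.5 kN.

R_Q = 177.5 kN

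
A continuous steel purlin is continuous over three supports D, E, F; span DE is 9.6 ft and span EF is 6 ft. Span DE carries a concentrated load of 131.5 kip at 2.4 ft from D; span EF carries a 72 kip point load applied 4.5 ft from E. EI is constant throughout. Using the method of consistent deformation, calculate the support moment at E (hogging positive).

M_E = 110.5 kip·ft

Insert a hinge at E; M_E is the redundant, and each span becomes simply supported.
Discontinuity in slope at E on the released structure — sum the simple-span end rotations:
  span DE: point load 131.5 at a = 2.4: Pab(L + a)/(6LEI) = 473.4/EI
  span EF: point load 72 at a = 4.5: Pab(L + b)/(6LEI) = 101.2/EI
  relative rotation θ_0 = (473.4 + 101.2)/EI = 574.6/EI
A unit hogging moment at E produces rotation L₁/(3EI) + L₂/(3EI) = 5.2/EI.
Compatibility: M_E·(L₁+L₂)/(3EI) = θ_0, giving M_E = 110.5 kip·ft (hogging).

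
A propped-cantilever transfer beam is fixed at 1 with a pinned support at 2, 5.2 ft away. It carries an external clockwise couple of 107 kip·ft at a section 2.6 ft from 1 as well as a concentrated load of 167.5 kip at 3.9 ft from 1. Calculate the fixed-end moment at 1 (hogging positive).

M_1 = 88.7 kip·ft

Take the reaction at 2 as the redundant and release it; the primary structure is a cantilever fixed at 1.
Deflection at 2 on the released cantilever, summing each load's contribution:
  clockwise couple 107 at a = 2.6: M₀a(2L − a)/(2EI) = 1085/EI
  point load 167.5 at a = 3.9: Pa²(3L − a)/(6EI) = 4968/EI
  δ_0 = 6053/EI
Flexibility coefficient — unit upward force at 2: δ_{22} = L³/(3EI) = 46.87/EI.
Compatibility at 2: δ_0 − R_2·δ_{22} = 0, so R_2 = 6053/46.87 = 129.1 kip.
Moment equilibrium about 1: M_1 = Σ(load moments about 1) − R_2·L = 760.2 − 129.1×5.2 = 88.7 kip·ft.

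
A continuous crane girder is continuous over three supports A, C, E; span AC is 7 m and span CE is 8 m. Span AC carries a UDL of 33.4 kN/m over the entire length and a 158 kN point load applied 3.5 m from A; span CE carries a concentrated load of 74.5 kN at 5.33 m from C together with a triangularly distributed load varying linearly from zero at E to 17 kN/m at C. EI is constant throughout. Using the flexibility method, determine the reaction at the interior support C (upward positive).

Take M_C as the redundant. Released structure: two simple spans AC and CE with a hinge at C.
Discontinuity in slope at C on the released structure — sum the simple-span end rotations:
  span AC: UDL 33.4: wL³/(24EI) = 477.3/EI
  span AC: point load 158 at a = 3.5: Pab(L + a)/(6LEI) = 483.9/EI
  span CE: point load 74.5 at a = 5.33: Pab(L + b)/(6LEI) = 235.7/EI
  span CE: triangular load, peak 17: w₀L³/(45EI) = 193.4/EI
  relative rotation θ_0 = (961.2 + 429.1)/EI = 1390/EI
A unit hogging moment at C produces rotation L₁/(3EI) + L₂/(3EI) = 5/EI.
Slope continuity at C: θ_0 = M_C·5/EI, so M_C = 1390/5 = 278.1 kN·m (hogging).
Span AC, ΣM about A with M_C applied at C: R_C^{AC}·7 = 1371 + 278.1, so R_C^{AC} = 235.6 kN and R_A = 391.8 − 235.6 = 156.2 kN.
Span CE, ΣM about E: R_C^{CE}·8 = 561.6 + 278.1, so R_C^{CE} = 105 kN and R_E = 142.5 − 105 = 37.54 kN.
R_C = 235.6 + 105 = 340.6 kN.

R_C = 340.6 kN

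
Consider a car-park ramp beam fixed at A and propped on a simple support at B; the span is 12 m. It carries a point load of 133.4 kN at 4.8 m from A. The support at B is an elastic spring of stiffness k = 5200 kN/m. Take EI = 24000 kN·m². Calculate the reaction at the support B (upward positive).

Release the roller at B. Primary structure: cantilever fixed at A.
Primary-structure tip deflection at B by superposition:
  point load 133.4 at a = 4.8: Pa²(3L − a)/(6EI) = 15982/EI
Tip deflection under a unit load at B: L³/(3EI) = 576/EI.
With EI = 24000 kN·m²: δ_0 = 0.66593 m and δ_{BB} = 0.024 m/kN.
Compatibility — the spring shortens by R_B/k under the reaction it provides: δ_0 − R_B·δ_{BB} = R_B/k. With 1/k = 0.000192 m/kN, R_B = δ_0 / (δ_{BB} + 1/k) = 0.66593 / (0.024 + 0.000192) = 27.53 kN.

R_B = 27.53 kN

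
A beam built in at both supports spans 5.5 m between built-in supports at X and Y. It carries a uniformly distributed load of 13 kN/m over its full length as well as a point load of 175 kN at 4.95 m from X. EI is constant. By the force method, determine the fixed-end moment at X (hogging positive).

Take the two fixed-end moments M_X, M_Y as redundants; the released structure is the simple span XY.
End rotations of the released simple span under the applied load (×1/EI):
  at X: UDL 13: wL³/(24EI) = 90.12/EI
  at Y: UDL 13: wL³/(24EI) = 90.12/EI
  at X: point load 175 at a = 4.95: Pab(L + b)/(6LEI) = 87.35/EI
  at Y: point load 175 at a = 4.95: Pab(L + a)/(6LEI) = 150.9/EI
  θ_X0 = 177.5/EI,  θ_Y0 = 241/EI
Flexibility coefficients: a unit moment at one end gives L/(3EI) there and L/(6EI) at the far end, so f₁₁ = f₂₂ = 1.833/EI and f₁₂ = f₂₁ = 0.9167/EI.
Compatibility — zero rotation at each built-in end:
  1.833 M_X + 0.9167 M_Y = 177.5
  0.9167 M_X + 1.833 M_Y = 241
Solving the pair gives M_X = 41.43 kN·m and M_Y = 110.7 kN·m (hogging).

M_X = 41.43 kN·m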